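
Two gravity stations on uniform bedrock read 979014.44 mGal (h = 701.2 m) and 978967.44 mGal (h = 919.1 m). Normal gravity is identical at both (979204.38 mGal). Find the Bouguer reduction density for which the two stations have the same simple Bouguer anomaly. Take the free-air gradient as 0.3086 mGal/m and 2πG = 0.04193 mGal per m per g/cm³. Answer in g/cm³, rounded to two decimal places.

2.22

Δg_obs = 978967.44 − 979014.44 = -47.00 mGal over Δh = 919.1 − 701.2 = 217.9 m
Equal Bouguer anomalies ⇒ Δg_obs + (0.3086 − 0.04193ρ)·Δh = 0
0.3086 − 0.04193ρ = −Δg_obs/Δh = 0.21570
ρ = (0.3086 − 0.21570) / 0.04193 = 2.22 g/cm³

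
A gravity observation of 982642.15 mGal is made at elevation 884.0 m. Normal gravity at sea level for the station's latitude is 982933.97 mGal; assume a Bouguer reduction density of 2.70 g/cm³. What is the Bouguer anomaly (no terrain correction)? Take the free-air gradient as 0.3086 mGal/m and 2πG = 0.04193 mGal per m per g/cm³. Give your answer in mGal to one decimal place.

-119.1

Free-air correction = 0.3086 × 884.0 = 272.80 mGal
Free-air anomaly = 982642.15 − 982933.97 + (272.80) = -19.02 mGal
Bouguer slab correction = 0.04193 × 2.70 × 884.0 = 100.08 mGal
Simple Bouguer anomaly = -19.02 − (100.08) = -119.10 mGal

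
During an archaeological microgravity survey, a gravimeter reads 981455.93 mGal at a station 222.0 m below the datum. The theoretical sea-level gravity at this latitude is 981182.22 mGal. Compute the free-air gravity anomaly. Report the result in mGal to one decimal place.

Free-air correction = 0.3086 × -222.0 = -68.51 mGal
Free-air anomaly = 981455.93 − 981182.22 + (-68.51) = 205.20 mGal

205.2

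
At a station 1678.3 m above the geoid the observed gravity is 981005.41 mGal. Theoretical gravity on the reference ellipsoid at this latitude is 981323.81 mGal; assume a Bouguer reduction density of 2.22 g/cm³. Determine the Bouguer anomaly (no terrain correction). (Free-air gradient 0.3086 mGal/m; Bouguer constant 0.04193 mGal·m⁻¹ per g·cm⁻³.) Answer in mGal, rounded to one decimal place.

43.3

Free-air correction = 0.3086 × 1678.3 = 517.92 mGal
Free-air anomaly = 981005.41 − 981323.81 + (517.92) = 199.52 mGal
Bouguer slab correction = 0.04193 × 2.22 × 1678.3 = 156.22 mGal
Simple Bouguer anomaly = 199.52 − (156.22) = 43.30 mGal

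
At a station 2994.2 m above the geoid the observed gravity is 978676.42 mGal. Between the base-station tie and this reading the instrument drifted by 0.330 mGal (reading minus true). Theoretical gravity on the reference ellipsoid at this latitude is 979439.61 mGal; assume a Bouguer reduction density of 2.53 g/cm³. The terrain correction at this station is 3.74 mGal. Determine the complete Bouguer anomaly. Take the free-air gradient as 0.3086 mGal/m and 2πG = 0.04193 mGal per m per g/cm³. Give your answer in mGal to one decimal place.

-153.4

Drift-corrected reading = 978676.42 − (0.330) = 978676.090 mGal
Free-air correction = 0.3086 × 2994.2 = 924.01 mGal
Free-air anomaly = 978676.090 − 979439.61 + (924.01) = 160.490 mGal
Bouguer slab correction = 0.04193 × 2.53 × 2994.2 = 317.63 mGal
Simple Bouguer anomaly = 160.490 − (317.63) = -157.140 mGal
Complete Bouguer anomaly = -157.140 + 3.74 = -153.400 mGal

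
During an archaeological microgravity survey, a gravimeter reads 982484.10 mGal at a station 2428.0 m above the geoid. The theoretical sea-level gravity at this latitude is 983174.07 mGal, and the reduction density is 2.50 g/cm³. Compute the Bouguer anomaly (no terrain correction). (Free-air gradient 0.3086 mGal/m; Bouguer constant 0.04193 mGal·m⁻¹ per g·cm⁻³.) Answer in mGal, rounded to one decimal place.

-195.2

Free-air correction = 0.3086 × 2428.0 = 749.28 mGal
Free-air anomaly = 982484.10 − 983174.07 + (749.28) = 59.31 mGal
Bouguer slab correction = 0.04193 × 2.50 × 2428.0 = 254.52 mGal
Simple Bouguer anomaly = 59.31 − (254.52) = -195.21 mGal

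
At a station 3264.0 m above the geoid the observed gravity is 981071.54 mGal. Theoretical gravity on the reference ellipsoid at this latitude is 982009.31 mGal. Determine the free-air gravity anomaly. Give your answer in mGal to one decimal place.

69.5

Free-air correction = 0.3086 × 3264.0 = 1007.27 mGal
Free-air anomaly = 981071.54 − 982009.31 + (1007.27) = 69.50 mGal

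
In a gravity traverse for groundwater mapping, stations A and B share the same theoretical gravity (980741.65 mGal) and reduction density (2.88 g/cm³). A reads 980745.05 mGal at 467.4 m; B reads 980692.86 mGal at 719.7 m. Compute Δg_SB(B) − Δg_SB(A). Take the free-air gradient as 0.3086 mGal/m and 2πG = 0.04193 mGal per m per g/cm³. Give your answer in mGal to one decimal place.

Δg_SB(A) = 980745.05 − 980741.65 + 0.3086×467.4 − 0.04193×2.88×467.4 = 91.20 mGal
Δg_SB(B) = 980692.86 − 980741.65 + 0.3086×719.7 − 0.04193×2.88×719.7 = 86.40 mGal
Difference = 86.40 − (91.20) = -4.80 mGal

-4.8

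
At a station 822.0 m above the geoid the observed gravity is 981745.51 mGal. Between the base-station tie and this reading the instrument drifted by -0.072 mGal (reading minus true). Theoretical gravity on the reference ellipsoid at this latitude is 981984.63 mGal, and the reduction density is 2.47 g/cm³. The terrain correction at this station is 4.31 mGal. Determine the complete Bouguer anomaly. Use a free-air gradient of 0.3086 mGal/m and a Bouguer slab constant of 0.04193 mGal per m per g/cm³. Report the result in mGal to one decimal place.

-66.2

Drift-corrected reading = 981745.51 − (-0.072) = 981745.582 mGal
Free-air correction = 0.3086 × 822.0 = 253.67 mGal
Free-air anomaly = 981745.582 − 981984.63 + (253.67) = 14.622 mGal
Bouguer slab correction = 0.04193 × 2.47 × 822.0 = 85.13 mGal
Simple Bouguer anomaly = 14.622 − (85.13) = -70.508 mGal
Complete Bouguer anomaly = -70.508 + 4.31 = -66.198 mGal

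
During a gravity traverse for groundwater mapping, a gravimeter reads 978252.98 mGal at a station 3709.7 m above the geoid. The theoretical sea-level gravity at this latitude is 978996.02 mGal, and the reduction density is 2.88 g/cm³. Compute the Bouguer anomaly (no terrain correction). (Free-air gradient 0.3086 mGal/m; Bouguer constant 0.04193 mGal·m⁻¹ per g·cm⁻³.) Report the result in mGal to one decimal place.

-46.2

Free-air correction = 0.3086 × 3709.7 = 1144.81 mGal
Free-air anomaly = 978252.98 − 978996.02 + (1144.81) = 401.77 mGal
Bouguer slab correction = 0.04193 × 2.88 × 3709.7 = 447.98 mGal
Simple Bouguer anomaly = 401.77 − (447.98) = -46.21 mGal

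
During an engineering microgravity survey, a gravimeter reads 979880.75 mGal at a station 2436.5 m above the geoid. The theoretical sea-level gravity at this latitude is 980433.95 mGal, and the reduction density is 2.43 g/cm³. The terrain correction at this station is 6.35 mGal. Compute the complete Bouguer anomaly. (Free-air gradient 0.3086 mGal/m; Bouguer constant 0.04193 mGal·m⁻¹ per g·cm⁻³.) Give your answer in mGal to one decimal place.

-43.2

Free-air correction = 0.3086 × 2436.5 = 751.90 mGal
Free-air anomaly = 979880.75 − 980433.95 + (751.90) = 198.70 mGal
Bouguer slab correction = 0.04193 × 2.43 × 2436.5 = 248.25 mGal
Simple Bouguer anomaly = 198.70 − (248.25) = -49.55 mGal
Complete Bouguer anomaly = -49.55 + 6.35 = -43.20 mGal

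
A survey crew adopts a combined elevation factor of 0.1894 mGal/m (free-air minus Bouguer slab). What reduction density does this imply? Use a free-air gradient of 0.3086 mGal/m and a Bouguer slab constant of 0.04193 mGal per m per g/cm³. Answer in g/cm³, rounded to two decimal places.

0.1894 = 0.3086 − 0.04193 × ρ
ρ = (0.3086 − 0.1894) / 0.04193 = 2.84 g/cm³

2.84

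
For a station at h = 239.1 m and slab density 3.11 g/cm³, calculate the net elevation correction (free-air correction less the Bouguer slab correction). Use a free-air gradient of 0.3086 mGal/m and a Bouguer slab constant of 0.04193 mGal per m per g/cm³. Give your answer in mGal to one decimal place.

42.6

Combined gradient = 0.3086 − 0.04193 × 3.11 = 0.1781977 mGal/m
Combined elevation correction = 0.1781977 × 239.1 = 42.6 mGal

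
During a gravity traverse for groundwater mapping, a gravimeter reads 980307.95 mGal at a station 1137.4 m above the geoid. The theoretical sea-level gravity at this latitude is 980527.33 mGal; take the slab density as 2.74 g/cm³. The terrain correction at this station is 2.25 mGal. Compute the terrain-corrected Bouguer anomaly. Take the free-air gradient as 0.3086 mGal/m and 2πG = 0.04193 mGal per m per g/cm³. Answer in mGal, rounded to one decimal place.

3.2

Free-air correction = 0.3086 × 1137.4 = 351.00 mGal
Free-air anomaly = 980307.95 − 980527.33 + (351.00) = 131.62 mGal
Bouguer slab correction = 0.04193 × 2.74 × 1137.4 = 130.67 mGal
Simple Bouguer anomaly = 131.62 − (130.67) = 0.95 mGal
Complete Bouguer anomaly = 0.95 + 2.25 = 3.20 mGal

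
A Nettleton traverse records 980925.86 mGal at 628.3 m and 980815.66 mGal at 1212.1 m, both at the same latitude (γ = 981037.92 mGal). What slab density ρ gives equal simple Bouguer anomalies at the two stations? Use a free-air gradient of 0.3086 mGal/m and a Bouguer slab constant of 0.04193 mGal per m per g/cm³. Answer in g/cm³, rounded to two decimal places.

2.86

Δg_obs = 980815.66 − 980925.86 = -110.20 mGal over Δh = 1212.1 − 628.3 = 583.8 m
Equal Bouguer anomalies ⇒ Δg_obs + (0.3086 − 0.04193ρ)·Δh = 0
0.3086 − 0.04193ρ = −Δg_obs/Δh = 0.18876
ρ = (0.3086 − 0.18876) / 0.04193 = 2.86 g/cm³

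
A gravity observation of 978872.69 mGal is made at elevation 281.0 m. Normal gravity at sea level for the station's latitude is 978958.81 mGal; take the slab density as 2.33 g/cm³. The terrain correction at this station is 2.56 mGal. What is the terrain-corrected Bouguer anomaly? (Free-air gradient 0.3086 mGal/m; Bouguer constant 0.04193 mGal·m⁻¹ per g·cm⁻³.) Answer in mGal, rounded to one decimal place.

Free-air correction = 0.3086 × 281.0 = 86.72 mGal
Free-air anomaly = 978872.69 − 978958.81 + (86.72) = 0.60 mGal
Bouguer slab correction = 0.04193 × 2.33 × 281.0 = 27.45 mGal
Simple Bouguer anomaly = 0.60 − (27.45) = -26.85 mGal
Complete Bouguer anomaly = -26.85 + 2.56 = -24.29 mGal

-24.3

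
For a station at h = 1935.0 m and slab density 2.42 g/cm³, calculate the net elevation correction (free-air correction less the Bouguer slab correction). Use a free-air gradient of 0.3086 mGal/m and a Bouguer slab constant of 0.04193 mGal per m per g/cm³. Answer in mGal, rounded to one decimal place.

Combined gradient = 0.3086 − 0.04193 × 2.42 = 0.2071294 mGal/m
Combined elevation correction = 0.2071294 × 1935.0 = 400.8 mGal

400.8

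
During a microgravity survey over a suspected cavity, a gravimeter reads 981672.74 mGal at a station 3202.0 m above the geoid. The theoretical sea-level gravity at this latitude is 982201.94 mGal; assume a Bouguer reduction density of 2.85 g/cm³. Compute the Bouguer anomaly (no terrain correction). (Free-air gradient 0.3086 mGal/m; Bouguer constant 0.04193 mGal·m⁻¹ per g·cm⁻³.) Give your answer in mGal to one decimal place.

Free-air correction = 0.3086 × 3202.0 = 988.14 mGal
Free-air anomaly = 981672.74 − 982201.94 + (988.14) = 458.94 mGal
Bouguer slab correction = 0.04193 × 2.85 × 3202.0 = 382.64 mGal
Simple Bouguer anomaly = 458.94 − (382.64) = 76.30 mGal

76.3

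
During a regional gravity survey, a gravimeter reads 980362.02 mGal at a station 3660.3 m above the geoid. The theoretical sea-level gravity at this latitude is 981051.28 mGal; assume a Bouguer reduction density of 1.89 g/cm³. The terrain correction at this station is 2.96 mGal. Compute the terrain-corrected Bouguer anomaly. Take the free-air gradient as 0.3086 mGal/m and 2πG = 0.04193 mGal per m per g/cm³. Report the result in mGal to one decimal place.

Free-air correction = 0.3086 × 3660.3 = 1129.57 mGal
Free-air anomaly = 980362.02 − 981051.28 + (1129.57) = 440.31 mGal
Bouguer slab correction = 0.04193 × 1.89 × 3660.3 = 290.07 mGal
Simple Bouguer anomaly = 440.31 − (290.07) = 150.24 mGal
Complete Bouguer anomaly = 150.24 + 2.96 = 153.20 mGal

153.2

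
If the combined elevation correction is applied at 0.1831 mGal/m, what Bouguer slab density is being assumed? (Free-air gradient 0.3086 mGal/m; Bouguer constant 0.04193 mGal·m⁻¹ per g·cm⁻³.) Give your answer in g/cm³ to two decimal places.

2.99

0.1831 = 0.3086 − 0.04193 × ρ
ρ = (0.3086 − 0.1831) / 0.04193 = 2.99 g/cm³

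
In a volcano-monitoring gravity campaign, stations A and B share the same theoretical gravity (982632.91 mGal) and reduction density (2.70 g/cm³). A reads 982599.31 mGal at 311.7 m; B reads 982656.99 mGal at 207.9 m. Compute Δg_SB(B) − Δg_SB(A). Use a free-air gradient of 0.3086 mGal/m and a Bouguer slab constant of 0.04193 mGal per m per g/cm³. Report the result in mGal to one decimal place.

Δg_SB(A) = 982599.31 − 982632.91 + 0.3086×311.7 − 0.04193×2.70×311.7 = 27.30 mGal
Δg_SB(B) = 982656.99 − 982632.91 + 0.3086×207.9 − 0.04193×2.70×207.9 = 64.70 mGal
Difference = 64.70 − (27.30) = 37.40 mGal

37.4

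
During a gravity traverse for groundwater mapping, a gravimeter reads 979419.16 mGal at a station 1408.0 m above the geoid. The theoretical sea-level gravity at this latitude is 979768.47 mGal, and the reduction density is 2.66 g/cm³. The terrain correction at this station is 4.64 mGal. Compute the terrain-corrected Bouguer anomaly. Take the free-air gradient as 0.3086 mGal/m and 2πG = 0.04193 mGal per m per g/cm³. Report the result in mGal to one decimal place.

Free-air correction = 0.3086 × 1408.0 = 434.51 mGal
Free-air anomaly = 979419.16 − 979768.47 + (434.51) = 85.20 mGal
Bouguer slab correction = 0.04193 × 2.66 × 1408.0 = 157.04 mGal
Simple Bouguer anomaly = 85.20 − (157.04) = -71.84 mGal
Complete Bouguer anomaly = -71.84 + 4.64 = -67.20 mGal

-67.2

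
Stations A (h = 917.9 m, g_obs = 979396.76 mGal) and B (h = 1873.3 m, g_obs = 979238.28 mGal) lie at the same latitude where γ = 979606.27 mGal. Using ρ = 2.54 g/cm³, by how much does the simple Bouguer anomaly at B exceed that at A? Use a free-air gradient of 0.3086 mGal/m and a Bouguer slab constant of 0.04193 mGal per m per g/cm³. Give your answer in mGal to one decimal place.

34.6

Δg_SB(A) = 979396.76 − 979606.27 + 0.3086×917.9 − 0.04193×2.54×917.9 = -24.00 mGal
Δg_SB(B) = 979238.28 − 979606.27 + 0.3086×1873.3 − 0.04193×2.54×1873.3 = 10.60 mGal
Difference = 10.60 − (-24.00) = 34.60 mGal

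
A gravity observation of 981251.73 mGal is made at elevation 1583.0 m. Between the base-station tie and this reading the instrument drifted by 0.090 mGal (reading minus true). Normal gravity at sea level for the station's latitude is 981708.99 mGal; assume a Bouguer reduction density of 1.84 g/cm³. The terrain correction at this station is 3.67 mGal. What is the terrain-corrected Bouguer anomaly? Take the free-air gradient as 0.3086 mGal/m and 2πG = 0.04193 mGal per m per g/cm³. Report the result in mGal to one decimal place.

Drift-corrected reading = 981251.73 − (0.090) = 981251.640 mGal
Free-air correction = 0.3086 × 1583.0 = 488.51 mGal
Free-air anomaly = 981251.640 − 981708.99 + (488.51) = 31.160 mGal
Bouguer slab correction = 0.04193 × 1.84 × 1583.0 = 122.13 mGal
Simple Bouguer anomaly = 31.160 − (122.13) = -90.970 mGal
Complete Bouguer anomaly = -90.970 + 3.67 = -87.300 mGal

-87.3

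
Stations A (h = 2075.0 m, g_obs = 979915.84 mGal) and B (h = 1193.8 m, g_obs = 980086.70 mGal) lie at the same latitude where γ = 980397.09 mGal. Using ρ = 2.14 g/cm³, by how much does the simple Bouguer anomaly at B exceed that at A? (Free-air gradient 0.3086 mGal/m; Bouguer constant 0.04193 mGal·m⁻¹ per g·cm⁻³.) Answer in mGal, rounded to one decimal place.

-22.0

Δg_SB(A) = 979915.84 − 980397.09 + 0.3086×2075.0 − 0.04193×2.14×2075.0 = -27.10 mGal
Δg_SB(B) = 980086.70 − 980397.09 + 0.3086×1193.8 − 0.04193×2.14×1193.8 = -49.10 mGal
Difference = -49.10 − (-27.10) = -22.00 mGal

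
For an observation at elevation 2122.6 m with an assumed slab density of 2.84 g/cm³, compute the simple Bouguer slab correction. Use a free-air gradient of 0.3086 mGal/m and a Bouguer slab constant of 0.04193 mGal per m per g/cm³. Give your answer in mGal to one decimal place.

252.8

Bouguer slab correction = 0.04193 × 2.84 × 2122.6 = 252.8 mGal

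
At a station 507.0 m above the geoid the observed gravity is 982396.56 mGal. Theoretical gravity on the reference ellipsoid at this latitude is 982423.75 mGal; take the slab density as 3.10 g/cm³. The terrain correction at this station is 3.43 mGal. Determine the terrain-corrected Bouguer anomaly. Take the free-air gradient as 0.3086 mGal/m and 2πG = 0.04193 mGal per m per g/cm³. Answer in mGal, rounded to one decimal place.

Free-air correction = 0.3086 × 507.0 = 156.46 mGal
Free-air anomaly = 982396.56 − 982423.75 + (156.46) = 129.27 mGal
Bouguer slab correction = 0.04193 × 3.10 × 507.0 = 65.90 mGal
Simple Bouguer anomaly = 129.27 − (65.90) = 63.37 mGal
Complete Bouguer anomaly = 63.37 + 3.43 = 66.80 mGal

66.8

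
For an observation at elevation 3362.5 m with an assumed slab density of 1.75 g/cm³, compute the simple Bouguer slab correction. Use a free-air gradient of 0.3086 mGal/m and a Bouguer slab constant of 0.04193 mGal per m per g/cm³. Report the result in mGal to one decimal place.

Bouguer slab correction = 0.04193 × 1.75 × 3362.5 = 246.7 mGal

246.7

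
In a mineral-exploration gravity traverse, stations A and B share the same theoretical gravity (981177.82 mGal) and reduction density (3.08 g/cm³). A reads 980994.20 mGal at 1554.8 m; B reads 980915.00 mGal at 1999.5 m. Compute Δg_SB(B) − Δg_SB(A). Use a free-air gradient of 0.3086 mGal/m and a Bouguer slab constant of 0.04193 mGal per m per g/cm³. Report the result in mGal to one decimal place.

0.6

Δg_SB(A) = 980994.20 − 981177.82 + 0.3086×1554.8 − 0.04193×3.08×1554.8 = 95.40 mGal
Δg_SB(B) = 980915.00 − 981177.82 + 0.3086×1999.5 − 0.04193×3.08×1999.5 = 96.00 mGal
Difference = 96.00 − (95.40) = 0.60 mGal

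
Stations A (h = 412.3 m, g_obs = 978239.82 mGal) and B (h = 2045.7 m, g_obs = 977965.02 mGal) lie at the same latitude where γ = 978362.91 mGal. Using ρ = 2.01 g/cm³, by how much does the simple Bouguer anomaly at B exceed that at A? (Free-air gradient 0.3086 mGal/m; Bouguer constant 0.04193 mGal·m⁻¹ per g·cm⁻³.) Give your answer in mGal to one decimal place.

Δg_SB(A) = 978239.82 − 978362.91 + 0.3086×412.3 − 0.04193×2.01×412.3 = -30.60 mGal
Δg_SB(B) = 977965.02 − 978362.91 + 0.3086×2045.7 − 0.04193×2.01×2045.7 = 61.00 mGal
Difference = 61.00 − (-30.60) = 91.60 mGal

91.6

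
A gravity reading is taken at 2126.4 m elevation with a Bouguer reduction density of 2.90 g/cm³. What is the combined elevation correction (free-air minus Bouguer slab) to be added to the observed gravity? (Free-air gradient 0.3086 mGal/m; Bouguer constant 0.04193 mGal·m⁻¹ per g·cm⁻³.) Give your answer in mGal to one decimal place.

397.6

Combined gradient = 0.3086 − 0.04193 × 2.90 = 0.1870030 mGal/m
Combined elevation correction = 0.1870030 × 2126.4 = 397.6 mGal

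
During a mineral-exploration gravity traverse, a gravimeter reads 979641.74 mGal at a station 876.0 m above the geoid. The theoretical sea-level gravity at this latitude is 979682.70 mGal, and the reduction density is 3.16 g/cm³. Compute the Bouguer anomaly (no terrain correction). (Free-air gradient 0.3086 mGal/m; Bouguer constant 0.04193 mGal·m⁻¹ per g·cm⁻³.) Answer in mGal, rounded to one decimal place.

Free-air correction = 0.3086 × 876.0 = 270.33 mGal
Free-air anomaly = 979641.74 − 979682.70 + (270.33) = 229.37 mGal
Bouguer slab correction = 0.04193 × 3.16 × 876.0 = 116.07 mGal
Simple Bouguer anomaly = 229.37 − (116.07) = 113.30 mGal

113.3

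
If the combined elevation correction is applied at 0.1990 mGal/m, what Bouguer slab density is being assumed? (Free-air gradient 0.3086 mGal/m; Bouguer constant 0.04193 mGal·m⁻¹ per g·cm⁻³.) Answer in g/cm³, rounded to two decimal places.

2.61

0.1990 = 0.3086 − 0.04193 × ρ
ρ = (0.3086 − 0.1990) / 0.04193 = 2.61 g/cm³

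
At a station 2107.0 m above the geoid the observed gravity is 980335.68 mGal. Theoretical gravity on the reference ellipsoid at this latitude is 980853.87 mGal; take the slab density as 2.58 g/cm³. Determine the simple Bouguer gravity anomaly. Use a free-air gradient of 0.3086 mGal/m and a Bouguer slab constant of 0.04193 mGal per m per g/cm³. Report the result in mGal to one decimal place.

-95.9

Free-air correction = 0.3086 × 2107.0 = 650.22 mGal
Free-air anomaly = 980335.68 − 980853.87 + (650.22) = 132.03 mGal
Bouguer slab correction = 0.04193 × 2.58 × 2107.0 = 227.93 mGal
Simple Bouguer anomaly = 132.03 − (227.93) = -95.90 mGal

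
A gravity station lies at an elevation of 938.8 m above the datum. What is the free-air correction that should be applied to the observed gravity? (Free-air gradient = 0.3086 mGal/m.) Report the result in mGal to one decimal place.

289.7

Free-air correction = 0.3086 × 938.8 = 289.7 mGal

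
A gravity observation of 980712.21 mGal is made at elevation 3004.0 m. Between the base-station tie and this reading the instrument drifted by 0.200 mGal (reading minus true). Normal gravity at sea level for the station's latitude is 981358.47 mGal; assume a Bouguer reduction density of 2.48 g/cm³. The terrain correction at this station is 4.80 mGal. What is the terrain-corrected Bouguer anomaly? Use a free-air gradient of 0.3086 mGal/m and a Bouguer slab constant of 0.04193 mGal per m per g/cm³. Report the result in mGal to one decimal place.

Drift-corrected reading = 980712.21 − (0.200) = 980712.010 mGal
Free-air correction = 0.3086 × 3004.0 = 927.03 mGal
Free-air anomaly = 980712.010 − 981358.47 + (927.03) = 280.570 mGal
Bouguer slab correction = 0.04193 × 2.48 × 3004.0 = 312.38 mGal
Simple Bouguer anomaly = 280.570 − (312.38) = -31.810 mGal
Complete Bouguer anomaly = -31.810 + 4.80 = -27.010 mGal

-27.0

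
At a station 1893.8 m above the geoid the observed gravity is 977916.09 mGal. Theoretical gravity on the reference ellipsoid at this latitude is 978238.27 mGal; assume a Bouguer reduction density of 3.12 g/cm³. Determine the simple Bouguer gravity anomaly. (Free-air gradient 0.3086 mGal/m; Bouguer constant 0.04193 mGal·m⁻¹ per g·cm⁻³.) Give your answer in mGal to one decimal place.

14.5

Free-air correction = 0.3086 × 1893.8 = 584.43 mGal
Free-air anomaly = 977916.09 − 978238.27 + (584.43) = 262.25 mGal
Bouguer slab correction = 0.04193 × 3.12 × 1893.8 = 247.75 mGal
Simple Bouguer anomaly = 262.25 − (247.75) = 14.50 mGal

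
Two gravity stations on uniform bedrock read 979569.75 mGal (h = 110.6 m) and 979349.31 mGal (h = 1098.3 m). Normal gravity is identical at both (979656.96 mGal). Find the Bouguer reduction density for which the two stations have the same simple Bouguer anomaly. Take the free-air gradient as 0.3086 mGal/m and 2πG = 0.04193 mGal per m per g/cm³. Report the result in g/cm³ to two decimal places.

2.04

Δg_obs = 979349.31 − 979569.75 = -220.44 mGal over Δh = 1098.3 − 110.6 = 987.7 m
Equal Bouguer anomalies ⇒ Δg_obs + (0.3086 − 0.04193ρ)·Δh = 0
0.3086 − 0.04193ρ = −Δg_obs/Δh = 0.22319
ρ = (0.3086 − 0.22319) / 0.04193 = 2.04 g/cm³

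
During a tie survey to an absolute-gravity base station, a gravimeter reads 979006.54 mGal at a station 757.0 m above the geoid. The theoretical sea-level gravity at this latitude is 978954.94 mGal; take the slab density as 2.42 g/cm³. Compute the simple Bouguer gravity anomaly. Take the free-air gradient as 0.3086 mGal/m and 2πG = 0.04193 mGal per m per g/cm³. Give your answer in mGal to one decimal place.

Free-air correction = 0.3086 × 757.0 = 233.61 mGal
Free-air anomaly = 979006.54 − 978954.94 + (233.61) = 285.21 mGal
Bouguer slab correction = 0.04193 × 2.42 × 757.0 = 76.81 mGal
Simple Bouguer anomaly = 285.21 − (76.81) = 208.40 mGal

208.4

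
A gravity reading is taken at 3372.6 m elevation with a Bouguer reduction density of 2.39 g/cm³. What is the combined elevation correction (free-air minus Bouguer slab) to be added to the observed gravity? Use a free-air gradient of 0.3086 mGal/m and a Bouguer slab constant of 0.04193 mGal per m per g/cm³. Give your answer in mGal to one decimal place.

702.8

Combined gradient = 0.3086 − 0.04193 × 2.39 = 0.2083873 mGal/m
Combined elevation correction = 0.2083873 × 3372.6 = 702.8 mGal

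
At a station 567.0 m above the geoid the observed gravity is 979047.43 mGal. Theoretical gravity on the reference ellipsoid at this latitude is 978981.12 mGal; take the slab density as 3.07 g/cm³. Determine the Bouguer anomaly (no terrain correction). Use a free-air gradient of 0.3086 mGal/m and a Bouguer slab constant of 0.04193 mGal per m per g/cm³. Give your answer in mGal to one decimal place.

168.3

Free-air correction = 0.3086 × 567.0 = 174.98 mGal
Free-air anomaly = 979047.43 − 978981.12 + (174.98) = 241.29 mGal
Bouguer slab correction = 0.04193 × 3.07 × 567.0 = 72.99 mGal
Simple Bouguer anomaly = 241.29 − (72.99) = 168.30 mGal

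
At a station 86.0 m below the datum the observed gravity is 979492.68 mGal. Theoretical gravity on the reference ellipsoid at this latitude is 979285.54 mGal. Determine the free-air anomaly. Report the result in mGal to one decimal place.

Free-air correction = 0.3086 × -86.0 = -26.54 mGal
Free-air anomaly = 979492.68 − 979285.54 + (-26.54) = 180.60 mGal

180.6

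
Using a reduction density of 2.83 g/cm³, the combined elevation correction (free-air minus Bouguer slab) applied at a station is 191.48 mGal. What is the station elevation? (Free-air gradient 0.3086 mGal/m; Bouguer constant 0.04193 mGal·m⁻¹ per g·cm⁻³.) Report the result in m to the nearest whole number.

1008

Combined gradient = 0.3086 − 0.04193 × 2.83 = 0.1899381 mGal/m
h = 191.48 / 0.1899381 = 1008.12 m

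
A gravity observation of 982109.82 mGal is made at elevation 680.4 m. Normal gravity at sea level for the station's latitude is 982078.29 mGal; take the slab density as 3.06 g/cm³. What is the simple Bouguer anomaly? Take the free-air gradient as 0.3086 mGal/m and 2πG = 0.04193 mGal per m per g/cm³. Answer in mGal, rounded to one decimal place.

Free-air correction = 0.3086 × 680.4 = 209.97 mGal
Free-air anomaly = 982109.82 − 982078.29 + (209.97) = 241.50 mGal
Bouguer slab correction = 0.04193 × 3.06 × 680.4 = 87.30 mGal
Simple Bouguer anomaly = 241.50 − (87.30) = 154.20 mGal

154.2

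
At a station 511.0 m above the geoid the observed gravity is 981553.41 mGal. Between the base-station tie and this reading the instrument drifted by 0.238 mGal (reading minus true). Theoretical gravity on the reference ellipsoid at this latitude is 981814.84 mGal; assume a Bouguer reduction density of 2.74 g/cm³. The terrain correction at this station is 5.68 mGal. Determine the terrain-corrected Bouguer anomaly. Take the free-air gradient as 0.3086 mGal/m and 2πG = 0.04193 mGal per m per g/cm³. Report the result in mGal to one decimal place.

-157.0

Drift-corrected reading = 981553.41 − (0.238) = 981553.172 mGal
Free-air correction = 0.3086 × 511.0 = 157.69 mGal
Free-air anomaly = 981553.172 − 981814.84 + (157.69) = -103.978 mGal
Bouguer slab correction = 0.04193 × 2.74 × 511.0 = 58.71 mGal
Simple Bouguer anomaly = -103.978 − (58.71) = -162.688 mGal
Complete Bouguer anomaly = -162.688 + 5.68 = -157.008 mGal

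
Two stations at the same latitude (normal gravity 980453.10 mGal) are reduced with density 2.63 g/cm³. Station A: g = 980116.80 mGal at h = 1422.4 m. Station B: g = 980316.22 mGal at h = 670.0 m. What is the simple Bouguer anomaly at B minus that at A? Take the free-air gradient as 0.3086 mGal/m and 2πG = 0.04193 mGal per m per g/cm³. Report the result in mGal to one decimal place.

Δg_SB(A) = 980116.80 − 980453.10 + 0.3086×1422.4 − 0.04193×2.63×1422.4 = -54.20 mGal
Δg_SB(B) = 980316.22 − 980453.10 + 0.3086×670.0 − 0.04193×2.63×670.0 = -4.00 mGal
Difference = -4.00 − (-54.20) = 50.20 mGal

50.2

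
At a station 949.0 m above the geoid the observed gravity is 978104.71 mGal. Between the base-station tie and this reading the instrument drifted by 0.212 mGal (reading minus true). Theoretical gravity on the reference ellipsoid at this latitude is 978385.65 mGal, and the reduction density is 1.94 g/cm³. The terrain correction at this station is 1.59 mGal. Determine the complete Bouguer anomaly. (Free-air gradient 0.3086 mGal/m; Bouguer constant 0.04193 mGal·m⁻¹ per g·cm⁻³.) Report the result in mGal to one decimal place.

Drift-corrected reading = 978104.71 − (0.212) = 978104.498 mGal
Free-air correction = 0.3086 × 949.0 = 292.86 mGal
Free-air anomaly = 978104.498 − 978385.65 + (292.86) = 11.708 mGal
Bouguer slab correction = 0.04193 × 1.94 × 949.0 = 77.20 mGal
Simple Bouguer anomaly = 11.708 − (77.20) = -65.492 mGal
Complete Bouguer anomaly = -65.492 + 1.59 = -63.902 mGal

-63.9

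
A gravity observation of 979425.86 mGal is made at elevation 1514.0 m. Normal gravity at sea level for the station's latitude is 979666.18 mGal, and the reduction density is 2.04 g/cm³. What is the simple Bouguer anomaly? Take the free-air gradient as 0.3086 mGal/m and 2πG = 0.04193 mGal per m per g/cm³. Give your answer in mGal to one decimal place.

Free-air correction = 0.3086 × 1514.0 = 467.22 mGal
Free-air anomaly = 979425.86 − 979666.18 + (467.22) = 226.90 mGal
Bouguer slab correction = 0.04193 × 2.04 × 1514.0 = 129.50 mGal
Simple Bouguer anomaly = 226.90 − (129.50) = 97.40 mGal

97.4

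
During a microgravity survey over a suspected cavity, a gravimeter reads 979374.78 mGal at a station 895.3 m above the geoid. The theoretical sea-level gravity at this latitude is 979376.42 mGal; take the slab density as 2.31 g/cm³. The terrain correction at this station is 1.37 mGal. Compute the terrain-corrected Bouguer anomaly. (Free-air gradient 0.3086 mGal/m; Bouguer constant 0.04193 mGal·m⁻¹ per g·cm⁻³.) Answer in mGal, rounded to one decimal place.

189.3

Free-air correction = 0.3086 × 895.3 = 276.29 mGal
Free-air anomaly = 979374.78 − 979376.42 + (276.29) = 274.65 mGal
Bouguer slab correction = 0.04193 × 2.31 × 895.3 = 86.72 mGal
Simple Bouguer anomaly = 274.65 − (86.72) = 187.93 mGal
Complete Bouguer anomaly = 187.93 + 1.37 = 189.30 mGal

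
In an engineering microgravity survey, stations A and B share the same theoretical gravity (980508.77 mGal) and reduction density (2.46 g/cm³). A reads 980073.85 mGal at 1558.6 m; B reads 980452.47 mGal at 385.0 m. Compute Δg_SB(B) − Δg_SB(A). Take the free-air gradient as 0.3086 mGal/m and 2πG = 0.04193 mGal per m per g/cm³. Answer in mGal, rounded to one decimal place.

137.5

Δg_SB(A) = 980073.85 − 980508.77 + 0.3086×1558.6 − 0.04193×2.46×1558.6 = -114.70 mGal
Δg_SB(B) = 980452.47 − 980508.77 + 0.3086×385.0 − 0.04193×2.46×385.0 = 22.80 mGal
Difference = 22.80 − (-114.70) = 137.50 mGal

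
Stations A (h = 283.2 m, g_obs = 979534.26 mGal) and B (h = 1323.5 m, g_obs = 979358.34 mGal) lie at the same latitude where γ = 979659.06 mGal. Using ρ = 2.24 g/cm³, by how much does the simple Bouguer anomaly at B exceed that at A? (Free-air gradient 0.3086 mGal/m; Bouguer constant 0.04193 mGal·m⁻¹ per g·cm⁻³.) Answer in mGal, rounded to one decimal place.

47.4

Δg_SB(A) = 979534.26 − 979659.06 + 0.3086×283.2 − 0.04193×2.24×283.2 = -64.00 mGal
Δg_SB(B) = 979358.34 − 979659.06 + 0.3086×1323.5 − 0.04193×2.24×1323.5 = -16.60 mGal
Difference = -16.60 − (-64.00) = 47.40 mGal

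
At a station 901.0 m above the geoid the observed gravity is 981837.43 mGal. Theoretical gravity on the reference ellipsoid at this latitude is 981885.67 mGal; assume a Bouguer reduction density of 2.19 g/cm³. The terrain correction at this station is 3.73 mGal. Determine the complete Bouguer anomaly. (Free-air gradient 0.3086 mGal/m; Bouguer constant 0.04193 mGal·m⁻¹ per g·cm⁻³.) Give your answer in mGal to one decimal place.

150.8

Free-air correction = 0.3086 × 901.0 = 278.05 mGal
Free-air anomaly = 981837.43 − 981885.67 + (278.05) = 229.81 mGal
Bouguer slab correction = 0.04193 × 2.19 × 901.0 = 82.74 mGal
Simple Bouguer anomaly = 229.81 − (82.74) = 147.07 mGal
Complete Bouguer anomaly = 147.07 + 3.73 = 150.80 mGal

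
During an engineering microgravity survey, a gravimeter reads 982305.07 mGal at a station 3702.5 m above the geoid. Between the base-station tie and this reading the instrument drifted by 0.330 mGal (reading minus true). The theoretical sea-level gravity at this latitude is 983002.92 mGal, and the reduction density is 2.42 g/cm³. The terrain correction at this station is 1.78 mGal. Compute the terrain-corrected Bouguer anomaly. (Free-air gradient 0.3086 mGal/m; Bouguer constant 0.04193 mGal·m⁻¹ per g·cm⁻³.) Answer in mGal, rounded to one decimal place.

70.5

Drift-corrected reading = 982305.07 − (0.330) = 982304.740 mGal
Free-air correction = 0.3086 × 3702.5 = 1142.59 mGal
Free-air anomaly = 982304.740 − 983002.92 + (1142.59) = 444.410 mGal
Bouguer slab correction = 0.04193 × 2.42 × 3702.5 = 375.69 mGal
Simple Bouguer anomaly = 444.410 − (375.69) = 68.720 mGal
Complete Bouguer anomaly = 68.720 + 1.78 = 70.500 mGal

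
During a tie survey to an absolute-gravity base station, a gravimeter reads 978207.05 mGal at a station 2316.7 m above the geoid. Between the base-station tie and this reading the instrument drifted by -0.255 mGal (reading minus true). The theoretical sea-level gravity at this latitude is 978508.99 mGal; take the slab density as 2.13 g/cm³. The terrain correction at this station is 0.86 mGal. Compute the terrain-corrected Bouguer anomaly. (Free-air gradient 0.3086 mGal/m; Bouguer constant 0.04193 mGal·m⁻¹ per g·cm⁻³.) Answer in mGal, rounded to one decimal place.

207.2

Drift-corrected reading = 978207.05 − (-0.255) = 978207.305 mGal
Free-air correction = 0.3086 × 2316.7 = 714.93 mGal
Free-air anomaly = 978207.305 − 978508.99 + (714.93) = 413.245 mGal
Bouguer slab correction = 0.04193 × 2.13 × 2316.7 = 206.91 mGal
Simple Bouguer anomaly = 413.245 − (206.91) = 206.335 mGal
Complete Bouguer anomaly = 206.335 + 0.86 = 207.195 mGal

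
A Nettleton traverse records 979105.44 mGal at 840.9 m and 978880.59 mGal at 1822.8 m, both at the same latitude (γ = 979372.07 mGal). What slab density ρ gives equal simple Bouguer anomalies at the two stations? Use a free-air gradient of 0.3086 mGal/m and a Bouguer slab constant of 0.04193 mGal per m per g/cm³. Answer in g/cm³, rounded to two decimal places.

Δg_obs = 978880.59 − 979105.44 = -224.85 mGal over Δh = 1822.8 − 840.9 = 981.9 m
Equal Bouguer anomalies ⇒ Δg_obs + (0.3086 − 0.04193ρ)·Δh = 0
0.3086 − 0.04193ρ = −Δg_obs/Δh = 0.22899
ρ = (0.3086 − 0.22899) / 0.04193 = 1.90 g/cm³

1.90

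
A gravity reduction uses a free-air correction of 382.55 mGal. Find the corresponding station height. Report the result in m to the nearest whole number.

1240

h = 382.55 / 0.3086 = 1239.63 m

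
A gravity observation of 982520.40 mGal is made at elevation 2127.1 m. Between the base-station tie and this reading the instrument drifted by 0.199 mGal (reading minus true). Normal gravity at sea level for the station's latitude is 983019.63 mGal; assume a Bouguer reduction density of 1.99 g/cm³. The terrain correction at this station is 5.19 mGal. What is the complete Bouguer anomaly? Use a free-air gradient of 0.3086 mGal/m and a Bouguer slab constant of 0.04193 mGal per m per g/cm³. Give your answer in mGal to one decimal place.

-15.3

Drift-corrected reading = 982520.40 − (0.199) = 982520.201 mGal
Free-air correction = 0.3086 × 2127.1 = 656.42 mGal
Free-air anomaly = 982520.201 − 983019.63 + (656.42) = 156.991 mGal
Bouguer slab correction = 0.04193 × 1.99 × 2127.1 = 177.49 mGal
Simple Bouguer anomaly = 156.991 − (177.49) = -20.499 mGal
Complete Bouguer anomaly = -20.499 + 5.19 = -15.309 mGal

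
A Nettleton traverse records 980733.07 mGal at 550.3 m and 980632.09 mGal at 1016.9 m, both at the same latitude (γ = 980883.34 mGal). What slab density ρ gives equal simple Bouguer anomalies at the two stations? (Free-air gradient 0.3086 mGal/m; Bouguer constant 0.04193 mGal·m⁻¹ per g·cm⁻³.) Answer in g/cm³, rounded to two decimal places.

Δg_obs = 980632.09 − 980733.07 = -100.98 mGal over Δh = 1016.9 − 550.3 = 466.6 m
Equal Bouguer anomalies ⇒ Δg_obs + (0.3086 − 0.04193ρ)·Δh = 0
0.3086 − 0.04193ρ = −Δg_obs/Δh = 0.21642
ρ = (0.3086 − 0.21642) / 0.04193 = 2.20 g/cm³

2.20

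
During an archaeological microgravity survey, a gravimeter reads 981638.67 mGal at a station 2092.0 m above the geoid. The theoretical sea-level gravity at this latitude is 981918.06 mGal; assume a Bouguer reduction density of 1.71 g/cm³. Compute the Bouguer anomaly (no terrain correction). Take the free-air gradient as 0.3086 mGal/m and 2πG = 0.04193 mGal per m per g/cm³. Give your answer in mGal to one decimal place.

Free-air correction = 0.3086 × 2092.0 = 645.59 mGal
Free-air anomaly = 981638.67 − 981918.06 + (645.59) = 366.20 mGal
Bouguer slab correction = 0.04193 × 1.71 × 2092.0 = 150.00 mGal
Simple Bouguer anomaly = 366.20 − (150.00) = 216.20 mGal

216.2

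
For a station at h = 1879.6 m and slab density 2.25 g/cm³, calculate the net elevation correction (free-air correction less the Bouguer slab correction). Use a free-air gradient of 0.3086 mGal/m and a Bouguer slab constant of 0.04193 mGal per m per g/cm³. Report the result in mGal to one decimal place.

Combined gradient = 0.3086 − 0.04193 × 2.25 = 0.2142575 mGal/m
Combined elevation correction = 0.2142575 × 1879.6 = 402.7 mGal

402.7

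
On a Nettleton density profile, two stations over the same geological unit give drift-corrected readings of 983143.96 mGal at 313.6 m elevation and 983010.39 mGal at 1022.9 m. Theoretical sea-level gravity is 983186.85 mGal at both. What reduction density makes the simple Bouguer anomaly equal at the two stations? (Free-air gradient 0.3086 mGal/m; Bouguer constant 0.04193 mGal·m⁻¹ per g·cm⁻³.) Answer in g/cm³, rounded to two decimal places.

2.87

Δg_obs = 983010.39 − 983143.96 = -133.57 mGal over Δh = 1022.9 − 313.6 = 709.3 m
Equal Bouguer anomalies ⇒ Δg_obs + (0.3086 − 0.04193ρ)·Δh = 0
0.3086 − 0.04193ρ = −Δg_obs/Δh = 0.18831
ρ = (0.3086 − 0.18831) / 0.04193 = 2.87 g/cm³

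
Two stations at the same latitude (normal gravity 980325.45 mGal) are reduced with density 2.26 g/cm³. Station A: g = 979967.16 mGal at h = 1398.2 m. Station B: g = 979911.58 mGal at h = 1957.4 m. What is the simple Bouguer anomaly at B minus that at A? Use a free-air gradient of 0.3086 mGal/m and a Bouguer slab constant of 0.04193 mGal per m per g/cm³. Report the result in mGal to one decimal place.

Δg_SB(A) = 979967.16 − 980325.45 + 0.3086×1398.2 − 0.04193×2.26×1398.2 = -59.30 mGal
Δg_SB(B) = 979911.58 − 980325.45 + 0.3086×1957.4 − 0.04193×2.26×1957.4 = 4.70 mGal
Difference = 4.70 − (-59.30) = 64.00 mGal

64.0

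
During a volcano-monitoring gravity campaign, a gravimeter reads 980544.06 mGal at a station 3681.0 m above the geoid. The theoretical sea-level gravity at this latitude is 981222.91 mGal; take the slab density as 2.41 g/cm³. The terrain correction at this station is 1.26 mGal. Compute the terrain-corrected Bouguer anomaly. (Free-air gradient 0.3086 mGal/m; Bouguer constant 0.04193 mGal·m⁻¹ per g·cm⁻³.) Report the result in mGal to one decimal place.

Free-air correction = 0.3086 × 3681.0 = 1135.96 mGal
Free-air anomaly = 980544.06 − 981222.91 + (1135.96) = 457.11 mGal
Bouguer slab correction = 0.04193 × 2.41 × 3681.0 = 371.97 mGal
Simple Bouguer anomaly = 457.11 − (371.97) = 85.14 mGal
Complete Bouguer anomaly = 85.14 + 1.26 = 86.40 mGal

86.4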